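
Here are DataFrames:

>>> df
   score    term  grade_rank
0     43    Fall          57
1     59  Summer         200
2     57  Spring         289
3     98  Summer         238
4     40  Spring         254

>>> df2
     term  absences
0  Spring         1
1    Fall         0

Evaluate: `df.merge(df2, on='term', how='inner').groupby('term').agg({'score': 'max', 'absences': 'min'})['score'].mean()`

merge on 'term' (how='inner') → 3 rows:
   score    term  grade_rank  absences
0     43    Fall          57         0
1     57  Spring         289         1
2     40  Spring         254         1
group by term: max(score), min(absences):
        score  absences
term                   
Fall       43         0
Spring     57         1

50.0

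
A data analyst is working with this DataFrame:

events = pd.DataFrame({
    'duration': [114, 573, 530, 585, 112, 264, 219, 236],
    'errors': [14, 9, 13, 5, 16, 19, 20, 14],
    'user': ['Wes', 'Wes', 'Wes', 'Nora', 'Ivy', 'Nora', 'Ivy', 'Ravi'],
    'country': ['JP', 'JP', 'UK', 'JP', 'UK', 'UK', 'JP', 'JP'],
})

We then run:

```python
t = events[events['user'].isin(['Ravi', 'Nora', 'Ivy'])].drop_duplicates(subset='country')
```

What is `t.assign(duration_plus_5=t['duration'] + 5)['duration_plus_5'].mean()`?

353.5

filter rows where user in ['Ravi', 'Nora', 'Ivy']:
   duration  errors  user country
3       585       5  Nora      JP
4       112      16   Ivy      UK
5       264      19  Nora      UK
6       219      20   Ivy      JP
7       236      14  Ravi      JP
drop duplicate country (keep=first):
   duration  errors  user country
3       585       5  Nora      JP
4       112      16   Ivy      UK
add column duration_plus_5 = t['duration'] + 5:
   duration  errors  user country  duration_plus_5
3       585       5  Nora      JP              590
4       112      16   Ivy      UK              117
Finally, mean of column 'duration_plus_5' = 353.5.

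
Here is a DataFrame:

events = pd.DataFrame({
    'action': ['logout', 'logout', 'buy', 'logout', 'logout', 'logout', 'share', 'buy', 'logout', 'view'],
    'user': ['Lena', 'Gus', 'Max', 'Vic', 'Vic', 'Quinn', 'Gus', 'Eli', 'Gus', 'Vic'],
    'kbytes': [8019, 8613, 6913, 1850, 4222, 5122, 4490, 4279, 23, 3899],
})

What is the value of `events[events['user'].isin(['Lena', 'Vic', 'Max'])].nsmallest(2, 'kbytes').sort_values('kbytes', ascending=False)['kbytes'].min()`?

filter rows where user in ['Lena', 'Vic', 'Max']:
   action  user  kbytes
0  logout  Lena    8019
2     buy   Max    6913
3  logout   Vic    1850
4  logout   Vic    4222
9    view   Vic    3899
take 2 rows with smallest kbytes:
   action user  kbytes
3  logout  Vic    1850
9    view  Vic    3899
sort by kbytes descending:
   action user  kbytes
9    view  Vic    3899
3  logout  Vic    1850
Reading off the min of column 'kbytes', we get 1850.

1850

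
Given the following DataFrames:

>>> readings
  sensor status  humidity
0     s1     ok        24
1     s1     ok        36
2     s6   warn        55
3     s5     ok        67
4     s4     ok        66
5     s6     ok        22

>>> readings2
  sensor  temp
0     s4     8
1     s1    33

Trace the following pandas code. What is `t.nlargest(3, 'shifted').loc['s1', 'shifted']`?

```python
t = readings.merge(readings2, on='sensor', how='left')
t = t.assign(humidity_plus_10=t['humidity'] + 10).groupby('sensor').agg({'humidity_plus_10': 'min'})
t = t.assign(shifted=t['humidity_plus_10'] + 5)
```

merge on 'sensor' (how='left') → 6 rows:
  sensor status  humidity  temp
0     s1     ok        24  33.0
1     s1     ok        36  33.0
2     s6   warn        55   NaN
3     s5     ok        67   NaN
4     s4     ok        66   8.0
5     s6     ok        22   NaN
add column humidity_plus_10 = t['humidity'] + 10:
  sensor status  humidity  temp  humidity_plus_10
0     s1     ok        24  33.0                34
1     s1     ok        36  33.0                46
2     s6   warn        55   NaN                65
3     s5     ok        67   NaN                77
4     s4     ok        66   8.0                76
5     s6     ok        22   NaN                32
group by sensor, min of humidity_plus_10:
        humidity_plus_10
sensor                  
s1                    34
s4                    76
s5                    77
s6                    32
add column shifted = t['humidity_plus_10'] + 5:
        humidity_plus_10  shifted
sensor                           
s1                    34       39
s4                    76       81
s5                    77       82
s6                    32       37
take 3 rows with largest shifted:
        humidity_plus_10  shifted
sensor                           
s5                    77       82
s4                    76       81
s1                    34       39
Finally, value at row 's1', column 'shifted' = 39.

39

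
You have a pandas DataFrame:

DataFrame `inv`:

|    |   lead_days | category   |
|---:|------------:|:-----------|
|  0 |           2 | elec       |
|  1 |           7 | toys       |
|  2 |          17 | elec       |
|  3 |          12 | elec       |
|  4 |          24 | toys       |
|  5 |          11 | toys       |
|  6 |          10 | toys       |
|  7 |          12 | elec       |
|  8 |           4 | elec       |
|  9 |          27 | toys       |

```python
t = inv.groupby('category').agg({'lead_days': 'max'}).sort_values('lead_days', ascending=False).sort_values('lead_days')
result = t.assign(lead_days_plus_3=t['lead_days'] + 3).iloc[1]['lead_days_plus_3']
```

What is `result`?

group by category, max of lead_days:
          lead_days
category           
elec             17
toys             27
sort by lead_days descending:
          lead_days
category           
toys             27
elec             17
sort by lead_days:
          lead_days
category           
elec             17
toys             27
add column lead_days_plus_3 = t['lead_days'] + 3:
          lead_days  lead_days_plus_3
category                             
elec             17                20
toys             27                30
Then the value at position 1, column 'lead_days_plus_3': 30

30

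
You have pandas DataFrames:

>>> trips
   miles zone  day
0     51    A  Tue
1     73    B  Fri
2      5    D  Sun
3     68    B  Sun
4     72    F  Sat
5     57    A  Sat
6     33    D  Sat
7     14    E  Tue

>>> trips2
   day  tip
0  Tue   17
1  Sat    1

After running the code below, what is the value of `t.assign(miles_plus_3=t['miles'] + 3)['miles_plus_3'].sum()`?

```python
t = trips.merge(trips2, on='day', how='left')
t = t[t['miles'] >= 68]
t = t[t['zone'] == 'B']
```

147

merge on 'day' (how='left') → 8 rows:
   miles zone  day   tip
0     51    A  Tue  17.0
1     73    B  Fri   NaN
2      5    D  Sun   NaN
3     68    B  Sun   NaN
4     72    F  Sat   1.0
5     57    A  Sat   1.0
6     33    D  Sat   1.0
7     14    E  Tue  17.0
filter rows where miles >= 68:
   miles zone  day  tip
1     73    B  Fri  NaN
3     68    B  Sun  NaN
4     72    F  Sat  1.0
filter rows where zone == 'B':
   miles zone  day  tip
1     73    B  Fri  NaN
3     68    B  Sun  NaN
add column miles_plus_3 = t['miles'] + 3:
   miles zone  day  tip  miles_plus_3
1     73    B  Fri  NaN            76
3     68    B  Sun  NaN            71
The sum of column 'miles_plus_3' is 147.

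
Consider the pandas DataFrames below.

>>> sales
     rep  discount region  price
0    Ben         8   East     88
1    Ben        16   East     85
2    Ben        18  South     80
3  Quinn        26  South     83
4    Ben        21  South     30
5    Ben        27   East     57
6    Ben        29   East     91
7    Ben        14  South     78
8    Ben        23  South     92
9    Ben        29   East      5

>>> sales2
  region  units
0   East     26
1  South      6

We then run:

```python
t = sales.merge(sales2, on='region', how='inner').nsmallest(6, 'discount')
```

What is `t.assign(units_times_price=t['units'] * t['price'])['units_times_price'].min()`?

merge on 'region' (how='inner') → 10 rows:
     rep  discount region  price  units
0    Ben         8   East     88     26
1    Ben        16   East     85     26
2    Ben        18  South     80      6
3  Quinn        26  South     83      6
4    Ben        21  South     30      6
5    Ben        27   East     57     26
6    Ben        29   East     91     26
7    Ben        14  South     78      6
8    Ben        23  South     92      6
9    Ben        29   East      5     26
take 6 rows with smallest discount:
   rep  discount region  price  units
0  Ben         8   East     88     26
7  Ben        14  South     78      6
1  Ben        16   East     85     26
2  Ben        18  South     80      6
4  Ben        21  South     30      6
8  Ben        23  South     92      6
add column units_times_price = t['units'] * t['price']:
   rep  discount region  price  units  units_times_price
0  Ben         8   East     88     26               2288
7  Ben        14  South     78      6                468
1  Ben        16   East     85     26               2210
2  Ben        18  South     80      6                480
4  Ben        21  South     30      6                180
8  Ben        23  South     92      6                552

180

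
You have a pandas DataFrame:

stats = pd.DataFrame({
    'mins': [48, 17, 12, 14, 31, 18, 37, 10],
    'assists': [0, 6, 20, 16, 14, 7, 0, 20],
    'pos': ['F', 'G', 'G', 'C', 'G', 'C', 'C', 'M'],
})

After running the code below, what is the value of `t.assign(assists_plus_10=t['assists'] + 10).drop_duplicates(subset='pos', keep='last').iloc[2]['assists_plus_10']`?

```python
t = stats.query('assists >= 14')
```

30

filter rows where assists >= 14:
   mins  assists pos
2    12       20   G
3    14       16   C
4    31       14   G
7    10       20   M
add column assists_plus_10 = t['assists'] + 10:
   mins  assists pos  assists_plus_10
2    12       20   G               30
3    14       16   C               26
4    31       14   G               24
7    10       20   M               30
drop duplicate pos (keep=last):
   mins  assists pos  assists_plus_10
3    14       16   C               26
4    31       14   G               24
7    10       20   M               30
So iloc[2]['assists_plus_10'] = 30.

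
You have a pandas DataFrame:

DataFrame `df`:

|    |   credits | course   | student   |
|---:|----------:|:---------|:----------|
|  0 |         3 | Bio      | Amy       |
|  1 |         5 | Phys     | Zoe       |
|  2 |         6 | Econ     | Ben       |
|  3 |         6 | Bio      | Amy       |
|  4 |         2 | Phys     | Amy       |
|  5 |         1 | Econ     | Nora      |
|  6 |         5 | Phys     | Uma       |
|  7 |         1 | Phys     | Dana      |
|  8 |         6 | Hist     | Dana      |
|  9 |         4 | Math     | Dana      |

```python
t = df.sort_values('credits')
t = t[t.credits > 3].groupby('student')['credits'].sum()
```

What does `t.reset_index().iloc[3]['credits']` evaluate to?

sort by credits:
   credits course student
5        1   Econ    Nora
7        1   Phys    Dana
4        2   Phys     Amy
0        3    Bio     Amy
9        4   Math    Dana
1        5   Phys     Zoe
6        5   Phys     Uma
2        6   Econ     Ben
3        6    Bio     Amy
8        6   Hist    Dana
filter rows where credits > 3:
   credits course student
9        4   Math    Dana
1        5   Phys     Zoe
6        5   Phys     Uma
2        6   Econ     Ben
3        6    Bio     Amy
8        6   Hist    Dana
group by student, sum of credits:
student
Amy      6
Ben      6
Dana    10
Uma      5
Zoe      5
Name: credits, dtype: int64
reset_index():
  student  credits
0     Amy        6
1     Ben        6
2    Dana       10
3     Uma        5
4     Zoe        5
Then the value at position 3, column 'credits': 5

5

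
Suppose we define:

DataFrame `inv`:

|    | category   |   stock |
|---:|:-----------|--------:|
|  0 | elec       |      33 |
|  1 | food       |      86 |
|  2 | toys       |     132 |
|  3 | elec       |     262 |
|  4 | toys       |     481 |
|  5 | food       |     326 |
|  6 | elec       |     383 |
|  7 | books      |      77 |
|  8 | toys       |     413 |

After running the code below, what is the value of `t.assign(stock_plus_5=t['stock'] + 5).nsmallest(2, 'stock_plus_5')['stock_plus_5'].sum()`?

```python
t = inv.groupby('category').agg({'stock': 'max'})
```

group by category, max of stock:
          stock
category       
books        77
elec        383
food        326
toys        481
add column stock_plus_5 = t['stock'] + 5:
          stock  stock_plus_5
category                     
books        77            82
elec        383           388
food        326           331
toys        481           486
take 2 rows with smallest stock_plus_5:
          stock  stock_plus_5
category                     
books        77            82
food        326           331
Finally, sum of column 'stock_plus_5' = 413.

413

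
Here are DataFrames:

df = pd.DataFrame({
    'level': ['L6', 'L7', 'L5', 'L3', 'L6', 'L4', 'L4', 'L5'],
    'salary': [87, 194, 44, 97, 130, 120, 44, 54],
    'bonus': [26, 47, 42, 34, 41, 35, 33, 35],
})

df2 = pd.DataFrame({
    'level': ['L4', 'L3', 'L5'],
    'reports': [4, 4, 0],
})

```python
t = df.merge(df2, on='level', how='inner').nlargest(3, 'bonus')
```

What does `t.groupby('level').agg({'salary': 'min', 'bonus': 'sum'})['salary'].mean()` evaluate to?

merge on 'level' (how='inner') → 5 rows:
  level  salary  bonus  reports
0    L5      44     42        0
1    L3      97     34        4
2    L4     120     35        4
3    L4      44     33        4
4    L5      54     35        0
take 3 rows with largest bonus:
  level  salary  bonus  reports
0    L5      44     42        0
2    L4     120     35        4
4    L5      54     35        0
group by level: min(salary), sum(bonus):
       salary  bonus
level               
L4        120     35
L5         44     77

82.0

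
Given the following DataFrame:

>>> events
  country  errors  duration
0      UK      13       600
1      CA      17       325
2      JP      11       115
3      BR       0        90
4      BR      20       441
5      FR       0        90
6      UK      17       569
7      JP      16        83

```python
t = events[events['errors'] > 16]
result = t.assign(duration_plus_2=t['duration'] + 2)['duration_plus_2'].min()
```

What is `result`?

filter rows where errors > 16:
  country  errors  duration
1      CA      17       325
4      BR      20       441
6      UK      17       569
add column duration_plus_2 = t['duration'] + 2:
  country  errors  duration  duration_plus_2
1      CA      17       325              327
4      BR      20       441              443
6      UK      17       569              571
So min() = 327.

327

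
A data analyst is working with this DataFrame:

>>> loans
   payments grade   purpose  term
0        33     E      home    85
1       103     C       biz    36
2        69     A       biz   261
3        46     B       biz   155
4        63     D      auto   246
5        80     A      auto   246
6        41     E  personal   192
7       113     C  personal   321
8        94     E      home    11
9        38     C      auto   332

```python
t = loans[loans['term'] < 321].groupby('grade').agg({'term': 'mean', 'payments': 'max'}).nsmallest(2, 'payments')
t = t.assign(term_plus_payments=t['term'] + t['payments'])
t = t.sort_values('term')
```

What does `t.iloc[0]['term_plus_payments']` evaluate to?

201.0

filter rows where term < 321:
   payments grade   purpose  term
0        33     E      home    85
1       103     C       biz    36
2        69     A       biz   261
3        46     B       biz   155
4        63     D      auto   246
5        80     A      auto   246
6        41     E  personal   192
8        94     E      home    11
group by grade: mean(term), max(payments):
        term  payments
grade                 
A      253.5        80
B      155.0        46
C       36.0       103
D      246.0        63
E       96.0        94
take 2 rows with smallest payments:
        term  payments
grade                 
B      155.0        46
D      246.0        63
add column term_plus_payments = t['term'] + t['payments']:
        term  payments  term_plus_payments
grade                                     
B      155.0        46               201.0
D      246.0        63               309.0
sort by term:
        term  payments  term_plus_payments
grade                                     
B      155.0        46               201.0
D      246.0        63               309.0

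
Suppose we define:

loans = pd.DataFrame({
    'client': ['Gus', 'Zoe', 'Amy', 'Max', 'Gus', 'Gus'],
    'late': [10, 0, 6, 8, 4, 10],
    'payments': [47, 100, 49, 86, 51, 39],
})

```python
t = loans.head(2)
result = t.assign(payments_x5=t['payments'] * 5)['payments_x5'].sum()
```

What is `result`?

take first 2 rows:
  client  late  payments
0    Gus    10        47
1    Zoe     0       100
add column payments_x5 = t['payments'] * 5:
  client  late  payments  payments_x5
0    Gus    10        47          235
1    Zoe     0       100          500

735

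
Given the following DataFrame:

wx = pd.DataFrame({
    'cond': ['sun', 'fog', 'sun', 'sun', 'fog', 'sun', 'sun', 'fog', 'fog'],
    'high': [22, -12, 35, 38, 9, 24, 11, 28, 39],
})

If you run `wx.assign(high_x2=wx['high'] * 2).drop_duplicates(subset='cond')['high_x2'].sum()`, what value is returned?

20

add column high_x2 = wx['high'] * 2:
  cond  high  high_x2
0  sun    22       44
1  fog   -12      -24
2  sun    35       70
3  sun    38       76
4  fog     9       18
5  sun    24       48
6  sun    11       22
7  fog    28       56
8  fog    39       78
drop duplicate cond (keep=first):
  cond  high  high_x2
0  sun    22       44
1  fog   -12      -24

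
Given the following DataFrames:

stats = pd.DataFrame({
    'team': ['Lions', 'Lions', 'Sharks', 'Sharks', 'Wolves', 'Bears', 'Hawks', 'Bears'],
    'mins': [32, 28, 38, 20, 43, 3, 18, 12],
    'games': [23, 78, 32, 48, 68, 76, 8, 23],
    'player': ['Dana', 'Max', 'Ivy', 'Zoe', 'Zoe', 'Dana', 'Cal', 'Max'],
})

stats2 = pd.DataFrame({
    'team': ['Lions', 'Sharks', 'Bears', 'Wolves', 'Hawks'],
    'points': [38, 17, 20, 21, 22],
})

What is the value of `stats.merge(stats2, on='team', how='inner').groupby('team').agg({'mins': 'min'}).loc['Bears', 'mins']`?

3

merge on 'team' (how='inner') → 8 rows:
     team  mins  games player  points
0   Lions    32     23   Dana      38
1   Lions    28     78    Max      38
2  Sharks    38     32    Ivy      17
3  Sharks    20     48    Zoe      17
4  Wolves    43     68    Zoe      21
5   Bears     3     76   Dana      20
6   Hawks    18      8    Cal      22
7   Bears    12     23    Max      20
group by team, min of mins:
        mins
team        
Bears      3
Hawks     18
Lions     28
Sharks    20
Wolves    43
value at row 'Bears', column 'mins' → 3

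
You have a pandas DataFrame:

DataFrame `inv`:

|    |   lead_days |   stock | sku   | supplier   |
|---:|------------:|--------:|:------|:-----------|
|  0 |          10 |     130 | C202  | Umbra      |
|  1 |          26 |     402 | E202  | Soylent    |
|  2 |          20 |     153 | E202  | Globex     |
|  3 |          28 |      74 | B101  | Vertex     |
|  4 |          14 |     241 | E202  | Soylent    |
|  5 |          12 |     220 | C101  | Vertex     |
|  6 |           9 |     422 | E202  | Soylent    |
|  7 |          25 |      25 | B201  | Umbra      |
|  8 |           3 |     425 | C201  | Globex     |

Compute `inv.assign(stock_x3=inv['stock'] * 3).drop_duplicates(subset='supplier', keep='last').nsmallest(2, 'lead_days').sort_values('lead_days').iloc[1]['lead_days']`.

add column stock_x3 = inv['stock'] * 3:
   lead_days  stock   sku supplier  stock_x3
0         10    130  C202    Umbra       390
1         26    402  E202  Soylent      1206
2         20    153  E202   Globex       459
3         28     74  B101   Vertex       222
4         14    241  E202  Soylent       723
5         12    220  C101   Vertex       660
6          9    422  E202  Soylent      1266
7         25     25  B201    Umbra        75
8          3    425  C201   Globex      1275
drop duplicate supplier (keep=last):
   lead_days  stock   sku supplier  stock_x3
5         12    220  C101   Vertex       660
6          9    422  E202  Soylent      1266
7         25     25  B201    Umbra        75
8          3    425  C201   Globex      1275
take 2 rows with smallest lead_days:
   lead_days  stock   sku supplier  stock_x3
8          3    425  C201   Globex      1275
6          9    422  E202  Soylent      1266
sort by lead_days:
   lead_days  stock   sku supplier  stock_x3
8          3    425  C201   Globex      1275
6          9    422  E202  Soylent      1266
Finally, value at position 1, column 'lead_days' = 9.

9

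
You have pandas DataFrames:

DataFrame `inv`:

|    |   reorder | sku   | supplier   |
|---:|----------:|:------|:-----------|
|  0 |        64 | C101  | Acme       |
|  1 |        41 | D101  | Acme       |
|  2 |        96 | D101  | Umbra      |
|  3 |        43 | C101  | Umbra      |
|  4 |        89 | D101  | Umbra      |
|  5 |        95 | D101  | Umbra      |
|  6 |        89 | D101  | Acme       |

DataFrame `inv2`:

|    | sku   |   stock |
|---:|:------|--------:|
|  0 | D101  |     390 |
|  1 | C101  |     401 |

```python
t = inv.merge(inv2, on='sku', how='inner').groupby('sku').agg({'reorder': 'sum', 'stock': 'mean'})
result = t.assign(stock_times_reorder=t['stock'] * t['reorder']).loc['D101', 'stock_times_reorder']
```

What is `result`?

159900.0

merge on 'sku' (how='inner') → 7 rows:
   reorder   sku supplier  stock
0       64  C101     Acme    401
1       41  D101     Acme    390
2       96  D101    Umbra    390
3       43  C101    Umbra    401
4       89  D101    Umbra    390
5       95  D101    Umbra    390
6       89  D101     Acme    390
group by sku: sum(reorder), mean(stock):
      reorder  stock
sku                 
C101      107  401.0
D101      410  390.0
add column stock_times_reorder = t['stock'] * t['reorder']:
      reorder  stock  stock_times_reorder
sku                                      
C101      107  401.0              42907.0
D101      410  390.0             159900.0
Reading off the value at row 'D101', column 'stock_times_reorder', we get 159900.0.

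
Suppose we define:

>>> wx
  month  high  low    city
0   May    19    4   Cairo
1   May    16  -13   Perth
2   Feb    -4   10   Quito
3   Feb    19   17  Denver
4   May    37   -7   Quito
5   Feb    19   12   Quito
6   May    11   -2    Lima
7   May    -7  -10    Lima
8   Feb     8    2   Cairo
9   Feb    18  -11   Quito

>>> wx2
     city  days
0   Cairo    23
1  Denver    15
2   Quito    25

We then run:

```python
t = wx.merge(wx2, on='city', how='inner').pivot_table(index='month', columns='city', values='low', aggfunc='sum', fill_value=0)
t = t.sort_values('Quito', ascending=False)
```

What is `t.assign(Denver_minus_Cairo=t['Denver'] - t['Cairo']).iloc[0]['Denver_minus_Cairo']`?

merge on 'city' (how='inner') → 7 rows:
  month  high  low    city  days
0   May    19    4   Cairo    23
1   Feb    -4   10   Quito    25
2   Feb    19   17  Denver    15
3   May    37   -7   Quito    25
4   Feb    19   12   Quito    25
5   Feb     8    2   Cairo    23
6   Feb    18  -11   Quito    25
pivot: rows=month, cols=city, sum(low):
city   Cairo  Denver  Quito
month                      
Feb        2      17     11
May        4       0     -7
sort by Quito descending:
city   Cairo  Denver  Quito
month                      
Feb        2      17     11
May        4       0     -7
add column Denver_minus_Cairo = t['Denver'] - t['Cairo']:
city   Cairo  Denver  Quito  Denver_minus_Cairo
month                                          
Feb        2      17     11                  15
May        4       0     -7                  -4

15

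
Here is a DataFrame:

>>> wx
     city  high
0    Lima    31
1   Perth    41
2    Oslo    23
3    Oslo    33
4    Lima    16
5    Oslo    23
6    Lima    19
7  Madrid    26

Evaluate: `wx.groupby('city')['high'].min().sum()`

106

group by city, min of high:
city
Lima      16
Madrid    26
Oslo      23
Perth     41
Name: high, dtype: int64
The sum of the resulting series is 106.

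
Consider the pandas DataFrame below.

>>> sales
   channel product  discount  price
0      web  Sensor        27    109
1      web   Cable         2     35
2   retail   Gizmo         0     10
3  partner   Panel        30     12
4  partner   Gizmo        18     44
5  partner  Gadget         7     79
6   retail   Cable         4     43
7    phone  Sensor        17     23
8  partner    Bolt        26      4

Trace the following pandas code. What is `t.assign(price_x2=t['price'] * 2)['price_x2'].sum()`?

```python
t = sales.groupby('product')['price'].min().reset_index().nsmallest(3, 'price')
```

group by product, min of price:
product
Bolt       4
Cable     35
Gadget    79
Gizmo     10
Panel     12
Sensor    23
Name: price, dtype: int64
reset_index():
  product  price
0    Bolt      4
1   Cable     35
2  Gadget     79
3   Gizmo     10
4   Panel     12
5  Sensor     23
take 3 rows with smallest price:
  product  price
0    Bolt      4
3   Gizmo     10
4   Panel     12
add column price_x2 = t['price'] * 2:
  product  price  price_x2
0    Bolt      4         8
3   Gizmo     10        20
4   Panel     12        24

52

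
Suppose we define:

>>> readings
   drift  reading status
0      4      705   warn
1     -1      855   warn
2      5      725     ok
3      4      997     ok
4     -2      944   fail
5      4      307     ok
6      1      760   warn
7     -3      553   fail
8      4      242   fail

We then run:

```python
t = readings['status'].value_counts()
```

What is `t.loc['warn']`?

value_counts of status:
status
warn    3
ok      3
fail    3
Name: count, dtype: int64
Hence 3.

3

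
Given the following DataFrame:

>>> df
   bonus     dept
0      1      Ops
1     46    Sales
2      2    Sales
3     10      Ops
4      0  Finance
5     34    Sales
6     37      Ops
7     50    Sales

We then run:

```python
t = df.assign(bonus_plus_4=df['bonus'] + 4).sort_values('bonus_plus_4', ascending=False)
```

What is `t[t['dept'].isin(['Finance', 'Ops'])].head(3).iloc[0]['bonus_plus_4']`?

add column bonus_plus_4 = df['bonus'] + 4:
   bonus     dept  bonus_plus_4
0      1      Ops             5
1     46    Sales            50
2      2    Sales             6
3     10      Ops            14
4      0  Finance             4
5     34    Sales            38
6     37      Ops            41
7     50    Sales            54
sort by bonus_plus_4 descending:
   bonus     dept  bonus_plus_4
7     50    Sales            54
1     46    Sales            50
6     37      Ops            41
5     34    Sales            38
3     10      Ops            14
2      2    Sales             6
0      1      Ops             5
4      0  Finance             4
filter rows where dept in ['Finance', 'Ops']:
   bonus     dept  bonus_plus_4
6     37      Ops            41
3     10      Ops            14
0      1      Ops             5
4      0  Finance             4
take first 3 rows:
   bonus dept  bonus_plus_4
6     37  Ops            41
3     10  Ops            14
0      1  Ops             5

41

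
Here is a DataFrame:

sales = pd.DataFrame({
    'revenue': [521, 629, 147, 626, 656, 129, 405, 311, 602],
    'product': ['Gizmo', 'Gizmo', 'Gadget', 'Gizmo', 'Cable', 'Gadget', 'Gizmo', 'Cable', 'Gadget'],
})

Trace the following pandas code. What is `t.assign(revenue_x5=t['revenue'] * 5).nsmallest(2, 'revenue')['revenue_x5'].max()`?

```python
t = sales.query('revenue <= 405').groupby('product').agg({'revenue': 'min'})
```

1555

filter rows where revenue <= 405:
   revenue product
2      147  Gadget
5      129  Gadget
6      405   Gizmo
7      311   Cable
group by product, min of revenue:
         revenue
product         
Cable        311
Gadget       129
Gizmo        405
add column revenue_x5 = t['revenue'] * 5:
         revenue  revenue_x5
product                     
Cable        311        1555
Gadget       129         645
Gizmo        405        2025
take 2 rows with smallest revenue:
         revenue  revenue_x5
product                     
Gadget       129         645
Cable        311        1555
Reading off the max of column 'revenue_x5', we get 1555.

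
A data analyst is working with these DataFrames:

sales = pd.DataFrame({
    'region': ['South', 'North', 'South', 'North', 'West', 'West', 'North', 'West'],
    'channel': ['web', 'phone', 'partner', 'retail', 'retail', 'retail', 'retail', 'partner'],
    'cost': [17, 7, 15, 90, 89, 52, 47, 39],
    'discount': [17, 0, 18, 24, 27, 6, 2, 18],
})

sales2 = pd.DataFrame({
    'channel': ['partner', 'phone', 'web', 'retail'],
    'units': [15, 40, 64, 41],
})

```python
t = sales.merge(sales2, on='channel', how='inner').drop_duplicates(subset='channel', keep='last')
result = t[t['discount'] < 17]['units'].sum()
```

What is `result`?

merge on 'channel' (how='inner') → 8 rows:
  region  channel  cost  discount  units
0  South      web    17        17     64
1  North    phone     7         0     40
2  South  partner    15        18     15
3  North   retail    90        24     41
4   West   retail    89        27     41
5   West   retail    52         6     41
6  North   retail    47         2     41
7   West  partner    39        18     15
drop duplicate channel (keep=last):
  region  channel  cost  discount  units
0  South      web    17        17     64
1  North    phone     7         0     40
6  North   retail    47         2     41
7   West  partner    39        18     15
filter rows where discount < 17:
  region channel  cost  discount  units
1  North   phone     7         0     40
6  North  retail    47         2     41

81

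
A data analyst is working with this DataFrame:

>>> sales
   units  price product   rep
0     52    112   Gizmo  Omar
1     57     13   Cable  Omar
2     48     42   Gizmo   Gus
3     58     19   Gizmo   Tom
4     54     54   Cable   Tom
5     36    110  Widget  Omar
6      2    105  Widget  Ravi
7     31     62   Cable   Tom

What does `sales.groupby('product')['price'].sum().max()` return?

group by product, sum of price:
product
Cable     129
Gizmo     173
Widget    215
Name: price, dtype: int64

215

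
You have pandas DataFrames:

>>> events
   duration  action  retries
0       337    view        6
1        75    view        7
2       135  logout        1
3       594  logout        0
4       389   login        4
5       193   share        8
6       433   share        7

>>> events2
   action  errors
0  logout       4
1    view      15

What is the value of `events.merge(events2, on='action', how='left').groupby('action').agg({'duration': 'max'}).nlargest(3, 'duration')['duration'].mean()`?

472.0

merge on 'action' (how='left') → 7 rows:
   duration  action  retries  errors
0       337    view        6    15.0
1        75    view        7    15.0
2       135  logout        1     4.0
3       594  logout        0     4.0
4       389   login        4     NaN
5       193   share        8     NaN
6       433   share        7     NaN
group by action, max of duration:
        duration
action          
login        389
logout       594
share        433
view         337
take 3 rows with largest duration:
        duration
action          
logout       594
share        433
login        389
The mean of column 'duration' is 472.0.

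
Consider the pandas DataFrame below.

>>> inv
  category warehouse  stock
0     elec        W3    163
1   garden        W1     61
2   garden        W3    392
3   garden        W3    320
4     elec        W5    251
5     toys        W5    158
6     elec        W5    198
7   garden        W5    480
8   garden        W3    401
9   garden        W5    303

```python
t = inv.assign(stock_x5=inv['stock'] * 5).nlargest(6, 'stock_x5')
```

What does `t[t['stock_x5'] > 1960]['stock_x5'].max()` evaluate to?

add column stock_x5 = inv['stock'] * 5:
  category warehouse  stock  stock_x5
0     elec        W3    163       815
1   garden        W1     61       305
2   garden        W3    392      1960
3   garden        W3    320      1600
4     elec        W5    251      1255
5     toys        W5    158       790
6     elec        W5    198       990
7   garden        W5    480      2400
8   garden        W3    401      2005
9   garden        W5    303      1515
take 6 rows with largest stock_x5:
  category warehouse  stock  stock_x5
7   garden        W5    480      2400
8   garden        W3    401      2005
2   garden        W3    392      1960
3   garden        W3    320      1600
9   garden        W5    303      1515
4     elec        W5    251      1255
filter rows where stock_x5 > 1960:
  category warehouse  stock  stock_x5
7   garden        W5    480      2400
8   garden        W3    401      2005
Hence 2400.

2400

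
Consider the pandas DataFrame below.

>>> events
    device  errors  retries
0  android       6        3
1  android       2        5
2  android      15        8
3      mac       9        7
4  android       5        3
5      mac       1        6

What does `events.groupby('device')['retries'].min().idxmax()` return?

mac

group by device, min of retries:
device
android    3
mac        6
Name: retries, dtype: int64
The label with the largest value is mac.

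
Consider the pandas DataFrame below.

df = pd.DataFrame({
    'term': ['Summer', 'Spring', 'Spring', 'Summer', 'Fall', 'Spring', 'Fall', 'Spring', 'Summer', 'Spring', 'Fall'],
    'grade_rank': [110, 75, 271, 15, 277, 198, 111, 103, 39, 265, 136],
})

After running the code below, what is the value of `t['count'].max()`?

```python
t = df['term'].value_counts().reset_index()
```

value_counts of term:
term
Spring    5
Summer    3
Fall      3
Name: count, dtype: int64
reset_index():
     term  count
0  Spring      5
1  Summer      3
2    Fall      3
max of column 'count' → 5

5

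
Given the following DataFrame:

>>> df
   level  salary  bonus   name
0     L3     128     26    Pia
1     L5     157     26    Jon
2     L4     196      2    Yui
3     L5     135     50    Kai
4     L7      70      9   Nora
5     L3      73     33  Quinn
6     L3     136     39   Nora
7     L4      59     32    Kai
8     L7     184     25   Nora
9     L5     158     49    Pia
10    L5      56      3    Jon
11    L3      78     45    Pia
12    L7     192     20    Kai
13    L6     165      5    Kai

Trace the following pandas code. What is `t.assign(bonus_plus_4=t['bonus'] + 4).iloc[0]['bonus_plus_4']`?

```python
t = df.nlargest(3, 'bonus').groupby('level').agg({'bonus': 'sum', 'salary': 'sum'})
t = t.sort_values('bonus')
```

49

take 3 rows with largest bonus:
   level  salary  bonus name
3     L5     135     50  Kai
9     L5     158     49  Pia
11    L3      78     45  Pia
group by level: sum(bonus), sum(salary):
       bonus  salary
level               
L3        45      78
L5        99     293
sort by bonus:
       bonus  salary
level               
L3        45      78
L5        99     293
add column bonus_plus_4 = t['bonus'] + 4:
       bonus  salary  bonus_plus_4
level                             
L3        45      78            49
L5        99     293           103
Finally, value at position 0, column 'bonus_plus_4' = 49.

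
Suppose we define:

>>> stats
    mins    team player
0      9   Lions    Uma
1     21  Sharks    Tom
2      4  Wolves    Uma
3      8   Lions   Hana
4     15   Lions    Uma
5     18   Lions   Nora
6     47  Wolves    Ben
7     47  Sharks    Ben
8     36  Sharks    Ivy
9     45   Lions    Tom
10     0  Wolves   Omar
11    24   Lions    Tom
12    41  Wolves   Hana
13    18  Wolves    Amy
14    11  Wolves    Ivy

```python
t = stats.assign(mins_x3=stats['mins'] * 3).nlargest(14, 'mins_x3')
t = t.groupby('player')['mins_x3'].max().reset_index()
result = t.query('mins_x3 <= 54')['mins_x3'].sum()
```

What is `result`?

add column mins_x3 = stats['mins'] * 3:
    mins    team player  mins_x3
0      9   Lions    Uma       27
1     21  Sharks    Tom       63
2      4  Wolves    Uma       12
3      8   Lions   Hana       24
4     15   Lions    Uma       45
5     18   Lions   Nora       54
6     47  Wolves    Ben      141
7     47  Sharks    Ben      141
8     36  Sharks    Ivy      108
9     45   Lions    Tom      135
10     0  Wolves   Omar        0
11    24   Lions    Tom       72
12    41  Wolves   Hana      123
13    18  Wolves    Amy       54
14    11  Wolves    Ivy       33
take 14 rows with largest mins_x3:
    mins    team player  mins_x3
6     47  Wolves    Ben      141
7     47  Sharks    Ben      141
9     45   Lions    Tom      135
12    41  Wolves   Hana      123
8     36  Sharks    Ivy      108
11    24   Lions    Tom       72
1     21  Sharks    Tom       63
5     18   Lions   Nora       54
13    18  Wolves    Amy       54
4     15   Lions    Uma       45
14    11  Wolves    Ivy       33
0      9   Lions    Uma       27
3      8   Lions   Hana       24
2      4  Wolves    Uma       12
group by player, max of mins_x3:
player
Amy      54
Ben     141
Hana    123
Ivy     108
Nora     54
Tom     135
Uma      45
Name: mins_x3, dtype: int64
reset_index():
  player  mins_x3
0    Amy       54
1    Ben      141
2   Hana      123
3    Ivy      108
4   Nora       54
5    Tom      135
6    Uma       45
filter rows where mins_x3 <= 54:
  player  mins_x3
0    Amy       54
4   Nora       54
6    Uma       45

153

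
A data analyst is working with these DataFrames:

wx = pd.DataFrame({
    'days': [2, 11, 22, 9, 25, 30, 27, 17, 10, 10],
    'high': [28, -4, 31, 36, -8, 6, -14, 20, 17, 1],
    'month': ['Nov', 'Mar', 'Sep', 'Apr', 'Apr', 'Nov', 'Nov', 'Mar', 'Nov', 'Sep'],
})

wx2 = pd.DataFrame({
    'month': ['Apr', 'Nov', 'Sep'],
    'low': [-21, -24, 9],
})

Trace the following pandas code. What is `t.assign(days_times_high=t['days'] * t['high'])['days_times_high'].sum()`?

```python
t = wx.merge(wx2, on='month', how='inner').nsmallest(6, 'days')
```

merge on 'month' (how='inner') → 8 rows:
   days  high month  low
0     2    28   Nov  -24
1    22    31   Sep    9
2     9    36   Apr  -21
3    25    -8   Apr  -21
4    30     6   Nov  -24
5    27   -14   Nov  -24
6    10    17   Nov  -24
7    10     1   Sep    9
take 6 rows with smallest days:
   days  high month  low
0     2    28   Nov  -24
2     9    36   Apr  -21
6    10    17   Nov  -24
7    10     1   Sep    9
1    22    31   Sep    9
3    25    -8   Apr  -21
add column days_times_high = t['days'] * t['high']:
   days  high month  low  days_times_high
0     2    28   Nov  -24               56
2     9    36   Apr  -21              324
6    10    17   Nov  -24              170
7    10     1   Sep    9               10
1    22    31   Sep    9              682
3    25    -8   Apr  -21             -200
Hence 1042.

1042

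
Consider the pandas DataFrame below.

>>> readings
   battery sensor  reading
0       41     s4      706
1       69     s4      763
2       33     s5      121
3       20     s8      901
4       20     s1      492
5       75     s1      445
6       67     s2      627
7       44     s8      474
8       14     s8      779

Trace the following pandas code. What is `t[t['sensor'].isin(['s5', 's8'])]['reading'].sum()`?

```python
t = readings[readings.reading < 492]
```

filter rows where reading < 492:
   battery sensor  reading
2       33     s5      121
5       75     s1      445
7       44     s8      474
filter rows where sensor in ['s5', 's8']:
   battery sensor  reading
2       33     s5      121
7       44     s8      474
So sum() = 595.

595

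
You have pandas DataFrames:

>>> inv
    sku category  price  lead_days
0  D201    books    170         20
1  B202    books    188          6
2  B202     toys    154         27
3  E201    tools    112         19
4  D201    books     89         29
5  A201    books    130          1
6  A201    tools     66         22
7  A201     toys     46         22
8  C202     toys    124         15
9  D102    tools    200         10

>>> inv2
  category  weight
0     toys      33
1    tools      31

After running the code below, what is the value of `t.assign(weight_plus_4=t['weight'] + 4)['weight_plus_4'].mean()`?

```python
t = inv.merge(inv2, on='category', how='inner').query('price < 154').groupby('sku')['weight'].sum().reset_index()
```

46.6666666667

merge on 'category' (how='inner') → 6 rows:
    sku category  price  lead_days  weight
0  B202     toys    154         27      33
1  E201    tools    112         19      31
2  A201    tools     66         22      31
3  A201     toys     46         22      33
4  C202     toys    124         15      33
5  D102    tools    200         10      31
filter rows where price < 154:
    sku category  price  lead_days  weight
1  E201    tools    112         19      31
2  A201    tools     66         22      31
3  A201     toys     46         22      33
4  C202     toys    124         15      33
group by sku, sum of weight:
sku
A201    64
C202    33
E201    31
Name: weight, dtype: int64
reset_index():
    sku  weight
0  A201      64
1  C202      33
2  E201      31
add column weight_plus_4 = t['weight'] + 4:
    sku  weight  weight_plus_4
0  A201      64             68
1  C202      33             37
2  E201      31             35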